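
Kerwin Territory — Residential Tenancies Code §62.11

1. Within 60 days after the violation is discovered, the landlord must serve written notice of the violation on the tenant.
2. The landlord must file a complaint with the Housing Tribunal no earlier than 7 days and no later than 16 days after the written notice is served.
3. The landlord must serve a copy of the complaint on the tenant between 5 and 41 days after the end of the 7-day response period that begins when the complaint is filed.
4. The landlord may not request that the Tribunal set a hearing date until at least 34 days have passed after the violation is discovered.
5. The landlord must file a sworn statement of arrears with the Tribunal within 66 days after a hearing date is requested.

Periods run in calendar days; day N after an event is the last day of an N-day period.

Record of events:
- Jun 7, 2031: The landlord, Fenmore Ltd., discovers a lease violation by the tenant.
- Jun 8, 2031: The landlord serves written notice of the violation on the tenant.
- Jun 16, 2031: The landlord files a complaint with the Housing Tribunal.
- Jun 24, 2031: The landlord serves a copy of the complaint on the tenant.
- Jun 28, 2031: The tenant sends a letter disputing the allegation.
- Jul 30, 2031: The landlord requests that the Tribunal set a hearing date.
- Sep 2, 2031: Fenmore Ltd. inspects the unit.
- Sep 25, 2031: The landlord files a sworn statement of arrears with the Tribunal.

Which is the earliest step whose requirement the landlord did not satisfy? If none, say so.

Step 1 — counting 60 days from Jun 7, 2031 (when the violation is discovered) gives a deadline of Aug 6, 2031; completed Jun 8, 2031, before the deadline.
Step 2 — 7 and 16 days from Jun 8, 2031 (when the written notice is served) are Jun 15, 2031 and Jun 24, 2031 respectively; done Jun 16, 2031 — within the window.
Step 3 — 5 and 41 days from Jun 23, 2031 (end of the 7-day response period, which began when the complaint is filed on Jun 16, 2031) are Jun 28, 2031 and Aug 3, 2031 respectively; done Jun 24, 2031 — 4 days before the window opened.
That is the first point of non-compliance.

Step 3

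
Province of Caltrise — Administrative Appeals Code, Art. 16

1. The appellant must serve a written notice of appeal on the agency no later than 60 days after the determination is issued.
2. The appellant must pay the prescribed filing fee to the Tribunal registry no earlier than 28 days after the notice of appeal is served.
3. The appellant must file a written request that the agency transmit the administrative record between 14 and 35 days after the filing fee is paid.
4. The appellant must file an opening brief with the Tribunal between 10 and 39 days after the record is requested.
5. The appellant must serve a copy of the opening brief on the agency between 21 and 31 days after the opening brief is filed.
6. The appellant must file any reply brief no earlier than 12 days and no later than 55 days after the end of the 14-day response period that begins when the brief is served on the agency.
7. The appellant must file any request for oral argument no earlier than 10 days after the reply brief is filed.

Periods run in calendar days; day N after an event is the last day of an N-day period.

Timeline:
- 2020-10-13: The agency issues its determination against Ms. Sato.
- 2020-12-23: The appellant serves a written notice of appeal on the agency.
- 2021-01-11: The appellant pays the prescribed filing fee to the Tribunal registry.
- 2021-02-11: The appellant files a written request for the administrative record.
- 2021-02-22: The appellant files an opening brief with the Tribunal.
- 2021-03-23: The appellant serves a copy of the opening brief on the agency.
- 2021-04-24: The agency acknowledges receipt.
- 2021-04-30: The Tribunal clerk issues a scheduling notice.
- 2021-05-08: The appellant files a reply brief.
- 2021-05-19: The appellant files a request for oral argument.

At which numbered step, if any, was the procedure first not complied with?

Step 1

Step 1 — counting 60 days from 2020-10-13 (when the determination is issued) gives a deadline of 2020-12-12; not done until 2020-12-23, 11 days after the deadline.
The analysis stops there.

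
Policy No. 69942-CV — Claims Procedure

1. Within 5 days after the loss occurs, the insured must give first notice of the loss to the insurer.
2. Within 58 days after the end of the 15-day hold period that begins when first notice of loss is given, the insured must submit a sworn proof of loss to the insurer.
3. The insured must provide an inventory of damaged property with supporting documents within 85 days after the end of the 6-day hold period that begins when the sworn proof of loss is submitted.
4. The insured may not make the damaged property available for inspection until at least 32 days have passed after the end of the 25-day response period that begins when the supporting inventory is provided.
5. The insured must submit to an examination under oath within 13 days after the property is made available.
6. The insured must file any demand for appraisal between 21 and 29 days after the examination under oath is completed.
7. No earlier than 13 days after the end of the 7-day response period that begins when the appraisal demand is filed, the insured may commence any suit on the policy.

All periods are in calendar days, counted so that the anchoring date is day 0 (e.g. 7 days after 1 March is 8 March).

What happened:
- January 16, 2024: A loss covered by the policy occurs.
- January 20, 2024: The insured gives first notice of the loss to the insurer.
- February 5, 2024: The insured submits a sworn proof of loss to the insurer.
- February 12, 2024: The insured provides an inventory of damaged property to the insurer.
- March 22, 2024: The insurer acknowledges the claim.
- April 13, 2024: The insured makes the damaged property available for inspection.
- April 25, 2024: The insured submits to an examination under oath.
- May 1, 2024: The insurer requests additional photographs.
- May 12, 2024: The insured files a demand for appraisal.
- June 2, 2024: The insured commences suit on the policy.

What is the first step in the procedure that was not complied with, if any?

Step 6

(1) due by January 16, 2024 + 5 days = January 21, 2024; January 20, 2024 is within that limit.
(2) due by February 4, 2024 + 58 days = April 2, 2024; done February 5, 2024 — timely.
(3) due by February 11, 2024 + 85 days = May 6, 2024; done February 12, 2024 — timely.
(4) permitted from March 8, 2024 + 32 days = April 9, 2024 onward; done April 13, 2024 — permitted.
(5) due by April 13, 2024 + 13 days = April 26, 2024; April 25, 2024 is within that limit.
(6) the permitted window runs from April 25, 2024 + 21 = May 16, 2024 to April 25, 2024 + 29 = May 24, 2024; May 12, 2024 is 4 days too early.
The procedure was therefore not followed at step 6.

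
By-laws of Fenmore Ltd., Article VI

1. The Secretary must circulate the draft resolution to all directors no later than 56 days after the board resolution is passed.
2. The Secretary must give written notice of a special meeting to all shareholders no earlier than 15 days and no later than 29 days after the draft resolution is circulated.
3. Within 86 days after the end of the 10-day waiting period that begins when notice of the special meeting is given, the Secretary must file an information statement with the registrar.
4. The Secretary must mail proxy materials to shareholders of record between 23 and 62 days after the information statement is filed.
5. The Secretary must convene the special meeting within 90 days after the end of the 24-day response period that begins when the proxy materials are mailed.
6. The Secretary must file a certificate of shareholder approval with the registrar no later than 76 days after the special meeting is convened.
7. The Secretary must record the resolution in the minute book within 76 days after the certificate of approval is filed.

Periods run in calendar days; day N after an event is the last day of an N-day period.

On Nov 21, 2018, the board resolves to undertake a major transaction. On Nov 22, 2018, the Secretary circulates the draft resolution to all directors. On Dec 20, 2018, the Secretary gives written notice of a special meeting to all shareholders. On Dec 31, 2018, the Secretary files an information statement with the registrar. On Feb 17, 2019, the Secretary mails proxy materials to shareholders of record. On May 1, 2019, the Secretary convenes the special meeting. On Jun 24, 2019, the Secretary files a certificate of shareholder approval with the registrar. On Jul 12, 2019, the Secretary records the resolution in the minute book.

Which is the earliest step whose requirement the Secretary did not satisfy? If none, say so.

Step 1: 56 days after Nov 21, 2018 (when the board resolution is passed) is Jan 16, 2019; done Nov 22, 2018 — timely.
Step 2: the window is 15–29 days after Nov 22, 2018 (when the draft resolution is circulated), so Dec 7, 2018 through Dec 21, 2018; done Dec 20, 2018, which is between those dates.
Step 3: 86 days after Dec 30, 2018 (end of the 10-day waiting period, which began when notice of the special meeting is given on Dec 20, 2018) is Mar 26, 2019; Dec 31, 2018 is within that limit.
Step 4: the window is 23–62 days after Dec 31, 2018 (when the information statement is filed), so Jan 23, 2019 through Mar 3, 2019; done Feb 17, 2019 — within the window.
Step 5: 90 days after Mar 13, 2019 (end of the 24-day response period, which began when the proxy materials are mailed on Feb 17, 2019) is Jun 11, 2019; done May 1, 2019 — timely.
Step 6: 76 days after May 1, 2019 (when the special meeting is convened) is Jul 16, 2019; Jun 24, 2019 is within that limit.
Step 7: 76 days after Jun 24, 2019 (when the certificate of approval is filed) is Sep 8, 2019; Jul 12, 2019 is within that limit.

None — every step was satisfied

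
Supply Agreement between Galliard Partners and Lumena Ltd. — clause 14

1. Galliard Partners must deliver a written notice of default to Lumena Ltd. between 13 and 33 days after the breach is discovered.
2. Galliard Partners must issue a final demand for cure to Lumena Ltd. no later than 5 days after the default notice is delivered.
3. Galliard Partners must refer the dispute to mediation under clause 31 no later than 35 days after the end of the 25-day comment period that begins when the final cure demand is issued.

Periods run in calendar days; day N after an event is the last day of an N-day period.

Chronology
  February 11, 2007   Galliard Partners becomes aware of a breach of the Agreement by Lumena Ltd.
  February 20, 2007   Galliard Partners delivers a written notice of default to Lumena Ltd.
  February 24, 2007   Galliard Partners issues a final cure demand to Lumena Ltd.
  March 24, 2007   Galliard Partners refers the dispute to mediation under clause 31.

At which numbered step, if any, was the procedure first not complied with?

Step 1: the window is 13–33 days after February 11, 2007 (when the breach is discovered), so February 24, 2007 through March 16, 2007; done February 20, 2007 — 4 days before the window opened.
Later steps need not be reached.

Step 1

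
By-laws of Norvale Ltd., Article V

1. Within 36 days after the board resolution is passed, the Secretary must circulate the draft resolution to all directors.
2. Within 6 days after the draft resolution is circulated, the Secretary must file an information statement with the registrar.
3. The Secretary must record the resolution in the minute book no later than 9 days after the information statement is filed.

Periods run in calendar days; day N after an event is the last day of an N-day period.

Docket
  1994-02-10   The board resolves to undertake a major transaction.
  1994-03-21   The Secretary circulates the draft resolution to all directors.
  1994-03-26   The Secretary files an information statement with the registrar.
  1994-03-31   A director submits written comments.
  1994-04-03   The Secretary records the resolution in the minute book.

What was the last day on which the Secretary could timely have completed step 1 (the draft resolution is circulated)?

1994-03-18

Step 1 runs from 1994-02-10, when the board resolution is passed. 36 days after 1994-02-10 is 1994-03-18.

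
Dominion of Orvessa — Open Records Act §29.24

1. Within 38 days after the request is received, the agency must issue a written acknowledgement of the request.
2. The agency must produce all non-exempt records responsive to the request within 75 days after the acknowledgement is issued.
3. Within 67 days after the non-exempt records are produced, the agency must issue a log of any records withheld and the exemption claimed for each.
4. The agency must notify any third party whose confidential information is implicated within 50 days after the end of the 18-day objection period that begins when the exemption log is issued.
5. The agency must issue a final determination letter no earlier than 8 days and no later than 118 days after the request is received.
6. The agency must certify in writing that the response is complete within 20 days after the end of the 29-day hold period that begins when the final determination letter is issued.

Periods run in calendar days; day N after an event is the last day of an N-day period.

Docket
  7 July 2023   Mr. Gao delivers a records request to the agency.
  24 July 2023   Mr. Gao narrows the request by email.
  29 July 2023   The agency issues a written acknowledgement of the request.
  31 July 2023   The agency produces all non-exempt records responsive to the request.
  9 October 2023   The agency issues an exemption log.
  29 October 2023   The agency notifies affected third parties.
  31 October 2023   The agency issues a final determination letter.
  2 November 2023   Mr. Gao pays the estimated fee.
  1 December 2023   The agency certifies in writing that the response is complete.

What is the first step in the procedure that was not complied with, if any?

Step 1: 38 days after 7 July 2023 (when the request is received) is 14 August 2023; done 29 July 2023 — timely.
Step 2: 75 days after 29 July 2023 (when the acknowledgement is issued) is 12 October 2023; completed 31 July 2023, before the deadline.
Step 3: 67 days after 31 July 2023 (when the non-exempt records are produced) is 6 October 2023; not done until 9 October 2023, 3 days after the deadline.
The procedure was therefore not followed at step 3.

Step 3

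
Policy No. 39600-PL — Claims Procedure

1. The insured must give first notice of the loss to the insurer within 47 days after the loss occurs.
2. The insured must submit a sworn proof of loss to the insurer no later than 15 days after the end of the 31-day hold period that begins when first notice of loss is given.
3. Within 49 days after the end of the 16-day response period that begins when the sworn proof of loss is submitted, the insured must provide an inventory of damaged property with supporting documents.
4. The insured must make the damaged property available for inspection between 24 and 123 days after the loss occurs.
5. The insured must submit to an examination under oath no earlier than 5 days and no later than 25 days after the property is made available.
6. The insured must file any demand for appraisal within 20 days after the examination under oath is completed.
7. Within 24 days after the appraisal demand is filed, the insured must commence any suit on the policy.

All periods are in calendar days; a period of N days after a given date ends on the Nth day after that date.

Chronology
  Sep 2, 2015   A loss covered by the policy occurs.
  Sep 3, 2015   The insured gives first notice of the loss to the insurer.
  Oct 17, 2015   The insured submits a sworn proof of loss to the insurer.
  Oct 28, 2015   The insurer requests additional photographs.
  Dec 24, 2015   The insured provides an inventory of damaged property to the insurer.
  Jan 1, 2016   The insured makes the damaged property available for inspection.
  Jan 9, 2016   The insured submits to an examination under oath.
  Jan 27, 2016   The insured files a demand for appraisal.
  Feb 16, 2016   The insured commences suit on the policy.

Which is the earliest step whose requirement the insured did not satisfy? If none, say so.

Step 1 — counting 47 days from Sep 2, 2015 (when the loss occurs) gives a deadline of Oct 19, 2015; completed Sep 3, 2015, before the deadline.
Step 2 — counting 15 days from Oct 4, 2015 (end of the 31-day hold period, which began when first notice of loss is given on Sep 3, 2015) gives a deadline of Oct 19, 2015; Oct 17, 2015 is within that limit.
Step 3 — counting 49 days from Nov 2, 2015 (end of the 16-day response period, which began when the sworn proof of loss is submitted on Oct 17, 2015) gives a deadline of Dec 21, 2015; not done until Dec 24, 2015, 3 days after the deadline.

Step 3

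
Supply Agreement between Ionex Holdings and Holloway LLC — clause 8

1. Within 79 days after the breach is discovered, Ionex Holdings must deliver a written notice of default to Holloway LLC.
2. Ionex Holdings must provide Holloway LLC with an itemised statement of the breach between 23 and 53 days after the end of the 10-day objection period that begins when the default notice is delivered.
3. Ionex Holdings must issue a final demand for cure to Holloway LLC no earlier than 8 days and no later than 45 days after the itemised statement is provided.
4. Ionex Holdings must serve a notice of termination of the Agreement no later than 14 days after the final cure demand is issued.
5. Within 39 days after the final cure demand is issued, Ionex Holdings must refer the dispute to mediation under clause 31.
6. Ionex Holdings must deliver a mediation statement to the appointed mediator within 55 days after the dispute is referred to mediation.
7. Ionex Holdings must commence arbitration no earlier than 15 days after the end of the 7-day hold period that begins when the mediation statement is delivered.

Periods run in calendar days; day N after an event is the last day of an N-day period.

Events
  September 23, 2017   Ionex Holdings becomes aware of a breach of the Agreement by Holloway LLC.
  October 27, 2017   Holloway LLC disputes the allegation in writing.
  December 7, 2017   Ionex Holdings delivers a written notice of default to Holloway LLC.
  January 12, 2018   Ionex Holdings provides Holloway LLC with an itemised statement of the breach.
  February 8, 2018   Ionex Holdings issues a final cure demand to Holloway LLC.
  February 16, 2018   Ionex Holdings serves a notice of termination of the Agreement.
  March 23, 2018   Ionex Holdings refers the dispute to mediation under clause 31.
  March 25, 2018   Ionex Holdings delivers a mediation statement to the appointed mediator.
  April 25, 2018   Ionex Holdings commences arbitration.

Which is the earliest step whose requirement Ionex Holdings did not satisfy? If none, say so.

Step 5

(1) due by September 23, 2017 + 79 days = December 11, 2017; done December 7, 2017 — timely.
(2) the permitted window runs from December 17, 2017 + 23 = January 9, 2018 to December 17, 2017 + 53 = February 8, 2018; done January 12, 2018 — within the window.
(3) the permitted window runs from January 12, 2018 + 8 = January 20, 2018 to January 12, 2018 + 45 = February 26, 2018; February 8, 2018 falls inside that range.
(4) due by February 8, 2018 + 14 days = February 22, 2018; completed February 16, 2018, before the deadline.
(5) due by February 8, 2018 + 39 days = March 19, 2018; done March 23, 2018 — 4 days late.
The analysis stops there.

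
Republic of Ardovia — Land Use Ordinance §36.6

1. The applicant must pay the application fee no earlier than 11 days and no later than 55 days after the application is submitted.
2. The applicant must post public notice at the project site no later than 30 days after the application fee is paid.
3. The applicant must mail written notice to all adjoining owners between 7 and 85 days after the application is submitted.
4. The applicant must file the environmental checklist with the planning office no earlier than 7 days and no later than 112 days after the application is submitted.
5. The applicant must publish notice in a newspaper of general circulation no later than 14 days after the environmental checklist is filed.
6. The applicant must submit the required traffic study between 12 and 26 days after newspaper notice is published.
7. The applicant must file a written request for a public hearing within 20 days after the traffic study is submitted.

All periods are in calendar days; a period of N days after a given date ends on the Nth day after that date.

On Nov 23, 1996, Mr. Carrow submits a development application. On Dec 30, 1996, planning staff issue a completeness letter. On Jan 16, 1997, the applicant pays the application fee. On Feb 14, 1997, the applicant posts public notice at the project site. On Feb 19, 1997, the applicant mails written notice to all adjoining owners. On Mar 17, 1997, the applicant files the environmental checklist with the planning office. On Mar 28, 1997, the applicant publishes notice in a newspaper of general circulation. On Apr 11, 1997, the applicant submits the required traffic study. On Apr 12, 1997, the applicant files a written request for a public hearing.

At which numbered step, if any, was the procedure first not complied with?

Step 1 — 11 and 55 days from Nov 23, 1996 (when the application is submitted) are Dec 4, 1996 and Jan 17, 1997 respectively; done Jan 16, 1997 — within the window.
Step 2 — counting 30 days from Jan 16, 1997 (when the application fee is paid) gives a deadline of Feb 15, 1997; Feb 14, 1997 is within that limit.
Step 3 — 7 and 85 days from Nov 23, 1996 (when the application is submitted) are Nov 30, 1996 and Feb 16, 1997 respectively; done Feb 19, 1997 — 3 days after the window closed.
That is the first point of non-compliance.

Step 3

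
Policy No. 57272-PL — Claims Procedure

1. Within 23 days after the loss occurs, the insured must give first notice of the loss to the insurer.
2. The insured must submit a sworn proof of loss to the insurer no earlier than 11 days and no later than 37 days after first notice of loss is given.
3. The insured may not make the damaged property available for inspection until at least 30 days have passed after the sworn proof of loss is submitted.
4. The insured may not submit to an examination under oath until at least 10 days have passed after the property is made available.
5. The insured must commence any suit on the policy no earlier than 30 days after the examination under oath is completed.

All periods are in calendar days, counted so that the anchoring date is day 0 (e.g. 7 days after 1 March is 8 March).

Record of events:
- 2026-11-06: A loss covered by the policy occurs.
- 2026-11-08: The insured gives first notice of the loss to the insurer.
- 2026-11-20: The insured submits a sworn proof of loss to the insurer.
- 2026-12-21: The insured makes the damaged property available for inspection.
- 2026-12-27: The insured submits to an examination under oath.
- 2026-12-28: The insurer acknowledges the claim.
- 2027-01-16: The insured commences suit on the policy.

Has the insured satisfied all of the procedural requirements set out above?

No

(1) due by 2026-11-06 + 23 days = 2026-11-29; done 2026-11-08 — timely.
(2) the permitted window runs from 2026-11-08 + 11 = 2026-11-19 to 2026-11-08 + 37 = 2026-12-15; done 2026-11-20 — within the window.
(3) permitted from 2026-11-20 + 30 days = 2026-12-20 onward; done 2026-12-21 — permitted.
(4) permitted from 2026-12-21 + 10 days = 2026-12-31 onward; done 2026-12-27 — 4 days too early.
The procedure was therefore not followed at step 4.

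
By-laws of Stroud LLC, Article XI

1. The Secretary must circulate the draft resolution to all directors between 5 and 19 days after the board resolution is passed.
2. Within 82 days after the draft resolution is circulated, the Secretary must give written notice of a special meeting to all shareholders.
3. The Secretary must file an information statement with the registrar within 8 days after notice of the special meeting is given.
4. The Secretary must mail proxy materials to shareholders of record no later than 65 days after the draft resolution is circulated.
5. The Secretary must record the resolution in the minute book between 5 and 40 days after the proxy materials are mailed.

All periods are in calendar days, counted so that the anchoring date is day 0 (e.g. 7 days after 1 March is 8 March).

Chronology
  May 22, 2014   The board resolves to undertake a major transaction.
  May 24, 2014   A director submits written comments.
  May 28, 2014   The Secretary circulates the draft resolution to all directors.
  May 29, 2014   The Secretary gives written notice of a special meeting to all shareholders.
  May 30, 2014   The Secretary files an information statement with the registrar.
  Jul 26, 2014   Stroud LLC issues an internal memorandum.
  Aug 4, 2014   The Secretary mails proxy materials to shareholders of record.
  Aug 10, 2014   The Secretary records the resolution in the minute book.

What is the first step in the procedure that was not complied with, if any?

Step 4

Step 1: the window is 5–19 days after May 22, 2014 (when the board resolution is passed), so May 27, 2014 through Jun 10, 2014; May 28, 2014 falls inside that range.
Step 2: 82 days after May 28, 2014 (when the draft resolution is circulated) is Aug 18, 2014; May 29, 2014 is within that limit.
Step 3: 8 days after May 29, 2014 (when notice of the special meeting is given) is Jun 6, 2014; May 30, 2014 is within that limit.
Step 4: 65 days after May 28, 2014 (when the draft resolution is circulated) is Aug 1, 2014; done Aug 4, 2014 — 3 days late.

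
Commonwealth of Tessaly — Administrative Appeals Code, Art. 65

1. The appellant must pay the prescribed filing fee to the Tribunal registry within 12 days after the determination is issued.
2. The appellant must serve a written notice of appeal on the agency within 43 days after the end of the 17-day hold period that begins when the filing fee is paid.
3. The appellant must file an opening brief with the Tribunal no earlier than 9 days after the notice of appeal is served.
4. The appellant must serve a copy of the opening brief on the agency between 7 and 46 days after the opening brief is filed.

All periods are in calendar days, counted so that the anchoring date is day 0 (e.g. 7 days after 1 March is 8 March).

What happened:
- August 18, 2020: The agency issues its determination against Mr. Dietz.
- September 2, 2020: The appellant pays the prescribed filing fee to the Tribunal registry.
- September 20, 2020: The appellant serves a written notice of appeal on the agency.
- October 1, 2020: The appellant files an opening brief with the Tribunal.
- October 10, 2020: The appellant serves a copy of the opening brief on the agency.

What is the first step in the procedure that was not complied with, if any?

Step 1

(1) due by August 18, 2020 + 12 days = August 30, 2020; September 2, 2020 misses that deadline by 3 days.
No need to go further; step 1 was not satisfied.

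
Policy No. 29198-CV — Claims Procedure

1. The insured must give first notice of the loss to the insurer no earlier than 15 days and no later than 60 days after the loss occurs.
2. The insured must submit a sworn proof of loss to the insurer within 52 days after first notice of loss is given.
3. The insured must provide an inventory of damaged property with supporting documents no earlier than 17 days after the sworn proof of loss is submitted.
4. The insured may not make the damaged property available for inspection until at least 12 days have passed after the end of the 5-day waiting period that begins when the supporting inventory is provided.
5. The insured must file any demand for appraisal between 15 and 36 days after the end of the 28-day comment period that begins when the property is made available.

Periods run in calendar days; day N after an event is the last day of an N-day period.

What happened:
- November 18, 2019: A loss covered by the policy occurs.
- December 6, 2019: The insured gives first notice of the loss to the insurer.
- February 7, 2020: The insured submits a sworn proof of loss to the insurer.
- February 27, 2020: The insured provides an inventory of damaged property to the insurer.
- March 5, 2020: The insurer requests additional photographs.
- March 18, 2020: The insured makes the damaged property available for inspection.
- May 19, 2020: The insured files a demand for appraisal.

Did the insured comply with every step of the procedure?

No

Step 1: the window is 15–60 days after November 18, 2019 (when the loss occurs), so December 3, 2019 through January 17, 2020; done December 6, 2019 — within the window.
Step 2: 52 days after December 6, 2019 (when first notice of loss is given) is January 27, 2020; not done until February 7, 2020, 11 days after the deadline.
That is the first point of non-compliance.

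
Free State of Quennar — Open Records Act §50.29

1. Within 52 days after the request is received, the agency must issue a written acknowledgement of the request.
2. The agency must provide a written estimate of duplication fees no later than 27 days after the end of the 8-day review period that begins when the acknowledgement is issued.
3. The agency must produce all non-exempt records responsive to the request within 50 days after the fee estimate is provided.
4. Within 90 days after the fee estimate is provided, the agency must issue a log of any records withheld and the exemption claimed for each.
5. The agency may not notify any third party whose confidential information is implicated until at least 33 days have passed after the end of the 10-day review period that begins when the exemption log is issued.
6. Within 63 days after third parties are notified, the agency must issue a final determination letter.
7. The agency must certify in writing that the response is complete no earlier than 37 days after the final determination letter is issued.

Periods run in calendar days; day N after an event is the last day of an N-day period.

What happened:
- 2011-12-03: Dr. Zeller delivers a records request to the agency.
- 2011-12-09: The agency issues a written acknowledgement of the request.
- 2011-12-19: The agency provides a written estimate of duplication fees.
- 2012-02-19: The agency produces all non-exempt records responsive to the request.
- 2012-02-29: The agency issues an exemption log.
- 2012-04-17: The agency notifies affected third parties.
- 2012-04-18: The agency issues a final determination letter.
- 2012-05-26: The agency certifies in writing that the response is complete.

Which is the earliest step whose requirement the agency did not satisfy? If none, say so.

Step 3

(1) due by 2011-12-03 + 52 days = 2012-01-24; done 2011-12-09 — timely.
(2) due by 2011-12-17 + 27 days = 2012-01-13; completed 2011-12-19, before the deadline.
(3) due by 2011-12-19 + 50 days = 2012-02-07; not done until 2012-02-19, 12 days after the deadline.
No need to go further; step 3 was not satisfied.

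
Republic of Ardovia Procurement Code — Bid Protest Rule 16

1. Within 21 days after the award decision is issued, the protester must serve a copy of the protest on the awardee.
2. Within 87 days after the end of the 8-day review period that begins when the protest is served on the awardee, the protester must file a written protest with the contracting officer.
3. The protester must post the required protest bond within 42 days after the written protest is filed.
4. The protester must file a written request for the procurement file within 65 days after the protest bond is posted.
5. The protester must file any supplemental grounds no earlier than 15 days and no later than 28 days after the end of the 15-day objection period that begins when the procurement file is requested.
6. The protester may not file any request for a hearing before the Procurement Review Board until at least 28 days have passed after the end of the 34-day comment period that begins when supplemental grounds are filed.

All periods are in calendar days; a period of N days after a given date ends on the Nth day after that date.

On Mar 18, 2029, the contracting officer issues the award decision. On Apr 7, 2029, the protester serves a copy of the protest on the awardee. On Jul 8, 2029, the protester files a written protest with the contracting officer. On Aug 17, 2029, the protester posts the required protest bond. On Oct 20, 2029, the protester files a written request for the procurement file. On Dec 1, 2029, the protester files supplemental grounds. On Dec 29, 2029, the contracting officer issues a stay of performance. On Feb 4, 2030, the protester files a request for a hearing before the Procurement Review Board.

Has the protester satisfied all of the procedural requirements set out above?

Step 1: 21 days after Mar 18, 2029 (when the award decision is issued) is Apr 8, 2029; completed Apr 7, 2029, before the deadline.
Step 2: 87 days after Apr 15, 2029 (end of the 8-day review period, which began when the protest is served on the awardee on Apr 7, 2029) is Jul 11, 2029; done Jul 8, 2029 — timely.
Step 3: 42 days after Jul 8, 2029 (when the written protest is filed) is Aug 19, 2029; Aug 17, 2029 is within that limit.
Step 4: 65 days after Aug 17, 2029 (when the protest bond is posted) is Oct 21, 2029; done Oct 20, 2029 — timely.
Step 5: the window is 15–28 days after Nov 4, 2029 (end of the 15-day objection period, which began when the procurement file is requested on Oct 20, 2029), so Nov 19, 2029 through Dec 2, 2029; Dec 1, 2029 falls inside that range.
Step 6: the earliest permitted date is 28 days after Jan 4, 2030 (end of the 34-day comment period, which began when supplemental grounds are filed on Dec 1, 2029), i.e. Feb 1, 2030; done Feb 4, 2030 — permitted.

Yes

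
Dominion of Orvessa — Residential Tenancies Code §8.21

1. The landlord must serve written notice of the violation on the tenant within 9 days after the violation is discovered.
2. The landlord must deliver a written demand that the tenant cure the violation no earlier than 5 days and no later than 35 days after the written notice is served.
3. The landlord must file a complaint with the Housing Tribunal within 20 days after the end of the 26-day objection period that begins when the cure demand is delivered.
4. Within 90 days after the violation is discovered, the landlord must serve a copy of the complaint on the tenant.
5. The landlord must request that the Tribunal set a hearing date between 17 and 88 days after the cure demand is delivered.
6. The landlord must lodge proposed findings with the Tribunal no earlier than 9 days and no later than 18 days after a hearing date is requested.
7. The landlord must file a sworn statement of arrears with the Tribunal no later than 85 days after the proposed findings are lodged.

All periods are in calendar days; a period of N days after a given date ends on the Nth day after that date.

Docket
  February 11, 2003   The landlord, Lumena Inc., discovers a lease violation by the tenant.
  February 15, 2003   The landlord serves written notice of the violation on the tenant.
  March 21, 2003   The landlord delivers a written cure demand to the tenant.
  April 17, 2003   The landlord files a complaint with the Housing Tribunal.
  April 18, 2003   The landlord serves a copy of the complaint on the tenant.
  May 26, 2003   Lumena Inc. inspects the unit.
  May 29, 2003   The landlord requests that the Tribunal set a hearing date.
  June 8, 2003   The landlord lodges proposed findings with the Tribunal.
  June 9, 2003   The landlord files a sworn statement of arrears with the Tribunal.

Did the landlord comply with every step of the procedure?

Step 1: 9 days after February 11, 2003 (when the violation is discovered) is February 20, 2003; completed February 15, 2003, before the deadline.
Step 2: the window is 5–35 days after February 15, 2003 (when the written notice is served), so February 20, 2003 through March 22, 2003; done March 21, 2003 — within the window.
Step 3: 20 days after April 16, 2003 (end of the 26-day objection period, which began when the cure demand is delivered on March 21, 2003) is May 6, 2003; April 17, 2003 is within that limit.
Step 4: 90 days after February 11, 2003 (when the violation is discovered) is May 12, 2003; April 18, 2003 is within that limit.
Step 5: the window is 17–88 days after March 21, 2003 (when the cure demand is delivered), so April 7, 2003 through June 17, 2003; done May 29, 2003, which is between those dates.
Step 6: the window is 9–18 days after May 29, 2003 (when a hearing date is requested), so June 7, 2003 through June 16, 2003; done June 8, 2003, which is between those dates.
Step 7: 85 days after June 8, 2003 (when the proposed findings are lodged) is September 1, 2003; completed June 9, 2003, before the deadline.

Yes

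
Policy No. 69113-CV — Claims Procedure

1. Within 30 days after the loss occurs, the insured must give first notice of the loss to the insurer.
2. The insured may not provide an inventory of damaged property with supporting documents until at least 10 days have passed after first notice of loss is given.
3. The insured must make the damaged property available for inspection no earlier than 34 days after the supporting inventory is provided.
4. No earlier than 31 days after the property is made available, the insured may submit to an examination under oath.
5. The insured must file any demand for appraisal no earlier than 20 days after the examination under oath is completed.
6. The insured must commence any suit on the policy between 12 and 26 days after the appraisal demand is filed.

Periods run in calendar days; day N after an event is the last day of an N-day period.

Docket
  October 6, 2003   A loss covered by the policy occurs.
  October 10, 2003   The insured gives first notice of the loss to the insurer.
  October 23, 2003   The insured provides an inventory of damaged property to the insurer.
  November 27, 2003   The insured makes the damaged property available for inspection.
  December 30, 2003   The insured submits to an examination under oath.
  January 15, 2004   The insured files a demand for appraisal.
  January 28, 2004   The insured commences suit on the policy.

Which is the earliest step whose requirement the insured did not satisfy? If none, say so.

Step 5

Step 1: 30 days after October 6, 2003 (when the loss occurs) is November 5, 2003; October 10, 2003 is within that limit.
Step 2: the earliest permitted date is 10 days after October 10, 2003 (when first notice of loss is given), i.e. October 20, 2003; done October 23, 2003 — permitted.
Step 3: the earliest permitted date is 34 days after October 23, 2003 (when the supporting inventory is provided), i.e. November 26, 2003; done November 27, 2003 — permitted.
Step 4: the earliest permitted date is 31 days after November 27, 2003 (when the property is made available), i.e. December 28, 2003; done December 30, 2003, after the minimum wait.
Step 5: the earliest permitted date is 20 days after December 30, 2003 (when the examination under oath is completed), i.e. January 19, 2004; acted on January 15, 2004, 4 days prematurely.
The analysis stops there.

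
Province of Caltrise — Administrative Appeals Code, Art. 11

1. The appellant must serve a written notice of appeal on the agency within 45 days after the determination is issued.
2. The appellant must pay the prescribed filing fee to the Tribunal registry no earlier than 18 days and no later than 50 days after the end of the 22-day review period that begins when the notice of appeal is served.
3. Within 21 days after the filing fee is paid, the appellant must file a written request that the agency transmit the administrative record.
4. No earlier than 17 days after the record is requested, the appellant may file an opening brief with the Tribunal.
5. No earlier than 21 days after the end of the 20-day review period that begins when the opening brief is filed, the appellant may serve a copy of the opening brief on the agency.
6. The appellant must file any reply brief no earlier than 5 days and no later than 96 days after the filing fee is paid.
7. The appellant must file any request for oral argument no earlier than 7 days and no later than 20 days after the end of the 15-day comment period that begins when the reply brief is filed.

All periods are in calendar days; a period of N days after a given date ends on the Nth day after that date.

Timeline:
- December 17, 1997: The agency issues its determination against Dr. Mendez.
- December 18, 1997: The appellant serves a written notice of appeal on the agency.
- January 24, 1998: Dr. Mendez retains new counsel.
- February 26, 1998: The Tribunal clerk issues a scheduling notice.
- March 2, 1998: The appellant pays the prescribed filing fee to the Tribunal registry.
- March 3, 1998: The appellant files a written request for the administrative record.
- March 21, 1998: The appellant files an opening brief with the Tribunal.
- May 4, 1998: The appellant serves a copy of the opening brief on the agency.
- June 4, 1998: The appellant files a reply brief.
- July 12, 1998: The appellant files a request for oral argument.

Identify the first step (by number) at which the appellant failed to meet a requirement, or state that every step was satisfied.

Step 2

Step 1 — counting 45 days from December 17, 1997 (when the determination is issued) gives a deadline of January 31, 1998; completed December 18, 1997, before the deadline.
Step 2 — 18 and 50 days from January 9, 1998 (end of the 22-day review period, which began when the notice of appeal is served on December 18, 1997) are January 27, 1998 and February 28, 1998 respectively; March 2, 1998 is 2 days past the end of the window.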